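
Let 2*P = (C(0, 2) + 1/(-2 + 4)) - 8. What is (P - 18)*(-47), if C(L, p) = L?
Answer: 4089/4 ≈ 1022.3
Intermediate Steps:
P = -15/4 (P = ((0 + 1/(-2 + 4)) - 8)/2 = ((0 + 1/2) - 8)/2 = ((0 + ½) - 8)/2 = (½ - 8)/2 = (½)*(-15/2) = -15/4 ≈ -3.7500)
(P - 18)*(-47) = (-15/4 - 18)*(-47) = -87/4*(-47) = 4089/4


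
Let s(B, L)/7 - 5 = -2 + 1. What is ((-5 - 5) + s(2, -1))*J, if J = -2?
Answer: -36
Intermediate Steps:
s(B, L) = 28 (s(B, L) = 35 + 7*(-2 + 1) = 35 + 7*(-1) = 35 - 7 = 28)
((-5 - 5) + s(2, -1))*J = ((-5 - 5) + 28)*(-2) = (-10 + 28)*(-2) = 18*(-2) = -36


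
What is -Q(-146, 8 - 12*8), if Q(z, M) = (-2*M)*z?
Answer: 25696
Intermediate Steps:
Q(z, M) = -2*M*z
-Q(-146, 8 - 12*8) = -(-2)*(8 - 12*8)*(-146) = -(-2)*(8 - 96)*(-146) = -(-2)*(-88)*(-146) = -1*(-25696) = 25696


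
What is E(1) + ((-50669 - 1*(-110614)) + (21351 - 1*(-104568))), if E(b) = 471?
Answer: 186335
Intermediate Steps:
E(1) + ((-50669 - 1*(-110614)) + (21351 - 1*(-104568))) = 471 + ((-50669 - 1*(-110614)) + (21351 - 1*(-104568))) = 471 + ((-50669 + 110614) + (21351 + 104568)) = 471 + (59945 + 125919) = 471 + 185864 = 186335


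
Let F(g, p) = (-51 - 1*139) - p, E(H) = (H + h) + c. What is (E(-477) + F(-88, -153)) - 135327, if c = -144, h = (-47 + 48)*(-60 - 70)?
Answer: -136115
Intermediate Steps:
h = -130 (h = 1*(-130) = -130)
E(H) = -274 + H (E(H) = (H - 130) - 144 = (-130 + H) - 144 = -274 + H)
F(g, p) = -190 - p (F(g, p) = (-51 - 139) - p = -190 - p)
(E(-477) + F(-88, -153)) - 135327 = ((-274 - 477) + (-190 - 1*(-153))) - 135327 = (-751 + (-190 + 153)) - 135327 = (-751 - 37) - 135327 = -788 - 135327 = -136115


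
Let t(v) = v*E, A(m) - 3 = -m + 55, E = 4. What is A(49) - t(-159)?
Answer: 645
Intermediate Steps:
A(m) = 58 - m (A(m) = 3 + (-m + 55) = 3 + (55 - m) = 58 - m)
t(v) = 4*v (t(v) = v*4 = 4*v)
A(49) - t(-159) = (58 - 1*49) - 4*(-159) = (58 - 49) - 1*(-636) = 9 + 636 = 645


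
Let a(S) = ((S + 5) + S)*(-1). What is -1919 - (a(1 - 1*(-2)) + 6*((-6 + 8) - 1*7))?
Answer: -1878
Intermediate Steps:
a(S) = -5 - 2*S (a(S) = ((5 + S) + S)*(-1) = (5 + 2*S)*(-1) = -5 - 2*S)
-1919 - (a(1 - 1*(-2)) + 6*((-6 + 8) - 1*7)) = -1919 - ((-5 - 2*(1 - 1*(-2))) + 6*((-6 + 8) - 1*7)) = -1919 - ((-5 - 2*(1 + 2)) + 6*(2 - 7)) = -1919 - ((-5 - 2*3) + 6*(-5)) = -1919 - ((-5 - 6) - 30) = -1919 - (-11 - 30) = -1919 - 1*(-41) = -1919 + 41 = -1878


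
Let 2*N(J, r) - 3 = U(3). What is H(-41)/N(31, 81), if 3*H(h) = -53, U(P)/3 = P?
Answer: -53/18 ≈ -2.9444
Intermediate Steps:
U(P) = 3*P
N(J, r) = 6 (N(J, r) = 3/2 + (3*3)/2 = 3/2 + (½)*9 = 3/2 + 9/2 = 6)
H(h) = -53/3 (H(h) = (⅓)*(-53) = -53/3)
H(-41)/N(31, 81) = -53/3/6 = -53/3*⅙ = -53/18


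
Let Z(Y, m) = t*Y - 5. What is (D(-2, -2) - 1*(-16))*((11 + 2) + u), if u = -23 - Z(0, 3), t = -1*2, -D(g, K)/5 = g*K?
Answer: 20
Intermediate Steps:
D(g, K) = -5*K*g (D(g, K) = -5*g*K = -5*K*g)
t = -2
Z(Y, m) = -5 - 2*Y (Z(Y, m) = -2*Y - 5 = -5 - 2*Y)
u = -18 (u = -23 - (-5 - 2*0) = -23 - (-5 + 0) = -23 - 1*(-5) = -23 + 5 = -18)
(D(-2, -2) - 1*(-16))*((11 + 2) + u) = (-5*(-2)*(-2) - 1*(-16))*((11 + 2) - 18) = (-20 + 16)*(13 - 18) = -4*(-5) = 20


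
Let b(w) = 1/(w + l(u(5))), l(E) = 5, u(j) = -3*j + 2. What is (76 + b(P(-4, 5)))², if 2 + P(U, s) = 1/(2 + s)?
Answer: 2819041/484 ≈ 5824.5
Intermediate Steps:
u(j) = 2 - 3*j
P(U, s) = -2 + 1/(2 + s)
b(w) = 1/(5 + w) (b(w) = 1/(w + 5) = 1/(5 + w))
(76 + b(P(-4, 5)))² = (76 + 1/(5 + (-3 - 2*5)/(2 + 5)))² = (76 + 1/(5 + (-3 - 10)/7))² = (76 + 1/(5 + (⅐)*(-13)))² = (76 + 1/(5 - 13/7))² = (76 + 1/(22/7))² = (76 + 7/22)² = (1679/22)² = 2819041/484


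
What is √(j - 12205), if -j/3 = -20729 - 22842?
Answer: 2*√29627 ≈ 344.25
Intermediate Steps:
j = 130713 (j = -3*(-20729 - 22842) = -3*(-43571) = 130713)
√(j - 12205) = √(130713 - 12205) = √118508 = 2*√29627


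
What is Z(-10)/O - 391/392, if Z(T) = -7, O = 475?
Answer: -188469/186200 ≈ -1.0122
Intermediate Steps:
Z(-10)/O - 391/392 = -7/475 - 391/392 = -188469/186200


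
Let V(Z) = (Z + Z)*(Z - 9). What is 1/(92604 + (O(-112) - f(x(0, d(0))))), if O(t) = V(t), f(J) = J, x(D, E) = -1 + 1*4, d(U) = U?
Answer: 1/119705 ≈ 8.3539e-6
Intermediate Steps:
x(D, E) = 3 (x(D, E) = -1 + 4 = 3)
V(Z) = 2*Z*(-9 + Z) (V(Z) = (2*Z)*(-9 + Z) = 2*Z*(-9 + Z))
O(t) = 2*t*(-9 + t)
1/(92604 + (O(-112) - f(x(0, d(0))))) = 1/(92604 + (2*(-112)*(-9 - 112) - 1*3)) = 1/(92604 + (2*(-112)*(-121) - 3)) = 1/(92604 + (27104 - 3)) = 1/(92604 + 27101) = 1/119705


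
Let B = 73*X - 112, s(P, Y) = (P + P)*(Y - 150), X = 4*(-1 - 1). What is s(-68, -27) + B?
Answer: 23376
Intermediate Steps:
X = -8 (X = 4*(-2) = -8)
s(P, Y) = 2*P*(-150 + Y) (s(P, Y) = (2*P)*(-150 + Y) = 2*P*(-150 + Y))
B = -696 (B = 73*(-8) - 112 = -584 - 112 = -696)
s(-68, -27) + B = 2*(-68)*(-150 - 27) - 696 = 2*(-68)*(-177) - 696 = 24072 - 696 = 23376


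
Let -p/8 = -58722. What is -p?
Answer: -469776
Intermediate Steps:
p = 469776 (p = -8*(-58722) = 469776)
-p = -1*469776 = -469776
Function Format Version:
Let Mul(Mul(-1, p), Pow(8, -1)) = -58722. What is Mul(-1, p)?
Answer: -469776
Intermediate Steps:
p = 469776 (p = Mul(-8, -58722) = 469776)
Mul(-1, p) = Mul(-1, 469776) = -469776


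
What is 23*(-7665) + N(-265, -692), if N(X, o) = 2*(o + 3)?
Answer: -177673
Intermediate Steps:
N(X, o) = 6 + 2*o (N(X, o) = 2*(3 + o) = 6 + 2*o)
23*(-7665) + N(-265, -692) = 23*(-7665) + (6 + 2*(-692)) = -176295 + (6 - 1384) = -176295 - 1378 = -177673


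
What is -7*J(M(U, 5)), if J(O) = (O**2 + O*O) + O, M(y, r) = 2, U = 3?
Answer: -70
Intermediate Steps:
J(O) = O + 2*O**2 (J(O) = (O**2 + O**2) + O = 2*O**2 + O = O + 2*O**2)
-7*J(M(U, 5)) = -14*(1 + 2*2) = -14*(1 + 4) = -14*5 = -7*10 = -70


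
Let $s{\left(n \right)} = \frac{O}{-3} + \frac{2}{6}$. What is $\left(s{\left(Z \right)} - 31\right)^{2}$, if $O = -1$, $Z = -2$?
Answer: $\frac{8281}{9} \approx 920.11$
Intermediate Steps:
$s{\left(n \right)} = \frac{2}{3}$ ($s{\left(n \right)} = - \frac{1}{-3} + \frac{2}{6} = \left(-1\right) \left(- \frac{1}{3}\right) + 2 \cdot \frac{1}{6} = \frac{1}{3} + \frac{1}{3} = \frac{2}{3}$)
$\left(s{\left(Z \right)} - 31\right)^{2} = \left(\frac{2}{3} - 31\right)^{2} = \left(- \frac{91}{3}\right)^{2} = \frac{8281}{9}$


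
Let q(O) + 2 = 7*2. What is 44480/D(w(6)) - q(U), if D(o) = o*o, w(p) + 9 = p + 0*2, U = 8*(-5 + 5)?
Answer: 44372/9 ≈ 4930.2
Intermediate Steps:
U = 0 (U = 8*0 = 0)
q(O) = 12 (q(O) = -2 + 7*2 = -2 + 14 = 12)
w(p) = -9 + p (w(p) = -9 + (p + 0*2) = -9 + (p + 0) = -9 + p)
D(o) = o**2
44480/D(w(6)) - q(U) = 44480/((-9 + 6)**2) - 1*12 = 44480/((-3)**2) - 12 = 44480/9 - 12 = 44372/9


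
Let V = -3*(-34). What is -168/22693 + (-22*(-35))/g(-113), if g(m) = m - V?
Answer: -3501946/975799 ≈ -3.5888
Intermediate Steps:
V = 102
g(m) = -102 + m (g(m) = m - 1*102 = m - 102 = -102 + m)
-168/22693 + (-22*(-35))/g(-113) = -168/22693 + (-22*(-35))/(-102 - 113) = -168*1/22693 + 770/(-215) = -168/22693 + 770*(-1/215) = -168/22693 - 154/43 = -3501946/975799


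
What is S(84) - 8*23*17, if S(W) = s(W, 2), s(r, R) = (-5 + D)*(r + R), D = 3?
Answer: -3300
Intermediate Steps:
s(r, R) = -2*R - 2*r (s(r, R) = (-5 + 3)*(r + R) = -2*(R + r) = -2*R - 2*r)
S(W) = -4 - 2*W (S(W) = -2*2 - 2*W = -4 - 2*W)
S(84) - 8*23*17 = (-4 - 2*84) - 8*23*17 = (-4 - 168) - 184*17 = -172 - 1*3128 = -172 - 3128 = -3300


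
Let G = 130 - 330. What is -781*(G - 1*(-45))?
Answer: 121055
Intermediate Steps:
G = -200
-781*(G - 1*(-45)) = -781*(-200 - 1*(-45)) = -781*(-200 + 45) = -781*(-155) = 121055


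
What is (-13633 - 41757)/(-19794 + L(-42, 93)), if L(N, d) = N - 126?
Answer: 27695/9981 ≈ 2.7748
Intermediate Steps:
L(N, d) = -126 + N
(-13633 - 41757)/(-19794 + L(-42, 93)) = (-13633 - 41757)/(-19794 + (-126 - 42)) = -55390/(-19794 - 168) = -55390/(-19962) = -55390*(-1/19962) = 27695/9981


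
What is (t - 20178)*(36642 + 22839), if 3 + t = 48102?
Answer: 1660769001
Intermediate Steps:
t = 48099 (t = -3 + 48102 = 48099)
(t - 20178)*(36642 + 22839) = (48099 - 20178)*(36642 + 22839) = 27921*59481 = 1660769001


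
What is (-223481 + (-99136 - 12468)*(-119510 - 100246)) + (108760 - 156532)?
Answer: 24525377371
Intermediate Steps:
(-223481 + (-99136 - 12468)*(-119510 - 100246)) + (108760 - 156532) = (-223481 - 111604*(-219756)) - 47772 = (-223481 + 24525648624) - 47772 = 24525425143 - 47772 = 24525377371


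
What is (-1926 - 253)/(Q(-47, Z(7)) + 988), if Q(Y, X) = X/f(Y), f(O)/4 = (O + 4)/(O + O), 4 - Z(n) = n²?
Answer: -187394/82853 ≈ -2.2618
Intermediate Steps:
Z(n) = 4 - n²
f(O) = 2*(4 + O)/O (f(O) = 4*((O + 4)/(O + O)) = 4*((4 + O)/((2*O))) = 4*((4 + O)*(1/(2*O))) = 4*((4 + O)/(2*O)) = 2*(4 + O)/O)
Q(Y, X) = X/(2 + 8/Y)
(-1926 - 253)/(Q(-47, Z(7)) + 988) = (-1926 - 253)/((½)*(4 - 1*7²)*(-47)/(4 - 47) + 988) = -2179/((½)*(4 - 1*49)*(-47)/(-43) + 988) = -2179/((½)*(4 - 49)*(-47)*(-1/43) + 988) = -2179/((½)*(-45)*(-47)*(-1/43) + 988) = -2179/(-2115/86 + 988) = -2179/82853/86 = -2179*86/82853 = -187394/82853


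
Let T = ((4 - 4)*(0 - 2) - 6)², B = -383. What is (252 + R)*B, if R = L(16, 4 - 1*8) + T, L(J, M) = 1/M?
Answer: -440833/4 ≈ -1.1021e+5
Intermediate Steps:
T = 36 (T = (0*(-2) - 6)² = (0 - 6)² = (-6)² = 36)
R = 143/4 (R = 1/(4 - 1*8) + 36 = 1/(4 - 8) + 36 = 1/(-4) + 36 = -¼ + 36 = 143/4 ≈ 35.750)
(252 + R)*B = (252 + 143/4)*(-383) = (1151/4)*(-383) = -440833/4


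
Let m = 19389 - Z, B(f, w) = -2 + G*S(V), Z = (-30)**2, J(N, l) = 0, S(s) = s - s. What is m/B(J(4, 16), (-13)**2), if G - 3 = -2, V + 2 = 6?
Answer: -18489/2 ≈ -9244.5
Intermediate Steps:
V = 4 (V = -2 + 6 = 4)
S(s) = 0
G = 1 (G = 3 - 2 = 1)
Z = 900
B(f, w) = -2 (B(f, w) = -2 + 1*0 = -2 + 0 = -2)
m = 18489 (m = 19389 - 1*900 = 19389 - 900 = 18489)
m/B(J(4, 16), (-13)**2) = 18489/(-2) = 18489*(-1/2) = -18489/2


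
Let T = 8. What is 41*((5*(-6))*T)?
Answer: -9840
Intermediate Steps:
41*((5*(-6))*T) = 41*((5*(-6))*8) = 41*(-30*8) = 41*(-240) = -9840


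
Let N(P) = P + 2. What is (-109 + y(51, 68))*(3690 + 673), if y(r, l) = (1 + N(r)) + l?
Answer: 56719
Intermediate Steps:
N(P) = 2 + P
y(r, l) = 3 + l + r (y(r, l) = (1 + (2 + r)) + l = (3 + r) + l = 3 + l + r)
(-109 + y(51, 68))*(3690 + 673) = (-109 + (3 + 68 + 51))*(3690 + 673) = (-109 + 122)*4363 = 13*4363 = 56719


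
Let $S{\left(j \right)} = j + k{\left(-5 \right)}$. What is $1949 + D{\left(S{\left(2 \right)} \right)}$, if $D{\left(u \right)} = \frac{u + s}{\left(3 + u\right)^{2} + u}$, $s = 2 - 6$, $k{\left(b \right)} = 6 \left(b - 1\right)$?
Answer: $\frac{1806685}{927} \approx 1949.0$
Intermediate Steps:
$k{\left(b \right)} = -6 + 6 b$ ($k{\left(b \right)} = 6 \left(-1 + b\right) = -6 + 6 b$)
$S{\left(j \right)} = -36 + j$ ($S{\left(j \right)} = j + \left(-6 + 6 \left(-5\right)\right) = j - 36 = -36 + j$)
$s = -4$ ($s = 2 - 6 = -4$)
$D{\left(u \right)} = \frac{-4 + u}{u + \left(3 + u\right)^{2}}$ ($D{\left(u \right)} = \frac{u - 4}{\left(3 + u\right)^{2} + u} = \frac{-4 + u}{u + \left(3 + u\right)^{2}}$)
$1949 + D{\left(S{\left(2 \right)} \right)} = 1949 + \frac{-4 + \left(-36 + 2\right)}{\left(-36 + 2\right) + \left(3 + \left(-36 + 2\right)\right)^{2}} = 1949 + \frac{-4 - 34}{-34 + \left(3 - 34\right)^{2}} = 1949 + \frac{1}{-34 + \left(-31\right)^{2}} \left(-38\right) = 1949 + \frac{1}{-34 + 961} \left(-38\right) = 1949 + \frac{1}{927} \left(-38\right) = 1949 - \frac{38}{927} = \frac{1806685}{927}$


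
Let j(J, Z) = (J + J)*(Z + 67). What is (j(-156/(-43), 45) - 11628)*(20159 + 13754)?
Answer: -15771579780/43 ≈ -3.6678e+8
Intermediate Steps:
j(J, Z) = 2*J*(67 + Z) (j(J, Z) = (2*J)*(67 + Z) = 2*J*(67 + Z))
(j(-156/(-43), 45) - 11628)*(20159 + 13754) = (2*(-156/(-43))*(67 + 45) - 11628)*(20159 + 13754) = (2*(-156*(-1/43))*112 - 11628)*33913 = (2*(156/43)*112 - 11628)*33913 = (34944/43 - 11628)*33913 = -465060/43*33913 = -15771579780/43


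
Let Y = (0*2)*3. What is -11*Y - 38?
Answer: -38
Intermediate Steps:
Y = 0 (Y = 0*3 = 0)
-11*Y - 38 = -11*0 - 38 = 0 - 38 = -38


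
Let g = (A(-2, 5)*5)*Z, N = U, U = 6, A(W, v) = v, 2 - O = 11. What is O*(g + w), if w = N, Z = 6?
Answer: -1404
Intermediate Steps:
O = -9 (O = 2 - 1*11 = 2 - 11 = -9)
N = 6
w = 6
g = 150 (g = (5*5)*6 = 25*6 = 150)
O*(g + w) = -9*(150 + 6) = -9*156 = -1404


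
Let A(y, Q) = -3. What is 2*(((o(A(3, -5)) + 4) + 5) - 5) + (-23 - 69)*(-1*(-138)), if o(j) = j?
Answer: -12694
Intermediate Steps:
2*(((o(A(3, -5)) + 4) + 5) - 5) + (-23 - 69)*(-1*(-138)) = 2*(((-3 + 4) + 5) - 5) + (-23 - 69)*(-1*(-138)) = 2*((1 + 5) - 5) - 92*138 = 2*(6 - 5) - 12696 = 2*1 - 12696 = 2 - 12696 = -12694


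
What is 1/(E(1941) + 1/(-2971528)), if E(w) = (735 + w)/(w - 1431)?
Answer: 252579880/1325301403 ≈ 0.19058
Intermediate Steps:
E(w) = (735 + w)/(-1431 + w)
1/(E(1941) + 1/(-2971528)) = 1/((735 + 1941)/(-1431 + 1941) + 1/(-2971528)) = 1/(2676/510 - 1/2971528) = 1/((1/510)*2676 - 1/2971528) = 1/(446/85 - 1/2971528) = 1/(1325301403/252579880) = 252579880/1325301403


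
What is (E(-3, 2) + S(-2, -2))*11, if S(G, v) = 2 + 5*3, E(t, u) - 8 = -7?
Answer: 198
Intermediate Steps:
E(t, u) = 1 (E(t, u) = 8 - 7 = 1)
S(G, v) = 17 (S(G, v) = 2 + 15 = 17)
(E(-3, 2) + S(-2, -2))*11 = (1 + 17)*11 = 18*11 = 198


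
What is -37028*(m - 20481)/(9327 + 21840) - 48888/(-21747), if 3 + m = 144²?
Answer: -7459214168/25103287 ≈ -297.14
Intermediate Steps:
m = 20733 (m = -3 + 144² = -3 + 20736 = 20733)
-37028*(m - 20481)/(9327 + 21840) - 48888/(-21747) = -37028*(20733 - 20481)/(9327 + 21840) - 48888/(-21747) = -37028/(31167/252) - 48888*(-1/21747) = -37028/(31167*(1/252)) + 16296/7249 = -37028/3463/28 + 16296/7249 = -37028*28/3463 + 16296/7249 = -1036784/3463 + 16296/7249 = -7459214168/25103287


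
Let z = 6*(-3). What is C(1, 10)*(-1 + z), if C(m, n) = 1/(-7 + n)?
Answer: -19/3 ≈ -6.3333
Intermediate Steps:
z = -18
C(1, 10)*(-1 + z) = (-1 - 18)/(-7 + 10) = -19/3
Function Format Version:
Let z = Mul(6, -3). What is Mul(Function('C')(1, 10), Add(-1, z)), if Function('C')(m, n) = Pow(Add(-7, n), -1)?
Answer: Rational(-19, 3) ≈ -6.3333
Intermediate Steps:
z = -18
Mul(Function('C')(1, 10), Add(-1, z)) = Mul(Pow(Add(-7, 10), -1), Add(-1, -18)) = Mul(Pow(3, -1), -19) = Mul(Rational(1, 3), -19) = Rational(-19, 3)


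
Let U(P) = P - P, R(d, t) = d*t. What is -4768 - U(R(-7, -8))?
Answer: -4768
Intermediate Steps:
U(P) = 0
-4768 - U(R(-7, -8)) = -4768 - 1*0 = -4768 + 0 = -4768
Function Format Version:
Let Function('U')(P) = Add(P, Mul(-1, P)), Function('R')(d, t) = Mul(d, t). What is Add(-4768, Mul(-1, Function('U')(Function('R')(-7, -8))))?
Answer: -4768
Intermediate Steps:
Function('U')(P) = 0
Add(-4768, Mul(-1, Function('U')(Function('R')(-7, -8)))) = Add(-4768, Mul(-1, 0)) = Add(-4768, 0) = -4768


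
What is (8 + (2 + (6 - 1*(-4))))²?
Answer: 400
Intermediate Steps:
(8 + (2 + (6 - 1*(-4))))² = (8 + (2 + (6 + 4)))² = (8 + (2 + 10))² = (8 + 12)² = 20² = 400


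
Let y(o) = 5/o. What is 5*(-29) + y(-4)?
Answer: -585/4 ≈ -146.25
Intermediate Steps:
5*(-29) + y(-4) = 5*(-29) + 5/(-4) = -145 + 5*(-¼) = -145 - 5/4 = -585/4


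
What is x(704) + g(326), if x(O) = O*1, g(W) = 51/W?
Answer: 229555/326 ≈ 704.16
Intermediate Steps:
x(O) = O
x(704) + g(326) = 704 + 51/326 = 229555/326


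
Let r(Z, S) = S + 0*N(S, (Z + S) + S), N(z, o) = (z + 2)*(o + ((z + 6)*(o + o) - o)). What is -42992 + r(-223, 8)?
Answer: -42984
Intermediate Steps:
N(z, o) = 2*o*(2 + z)*(6 + z) (N(z, o) = (2 + z)*(o + ((6 + z)*(2*o) - o)) = (2 + z)*(o + (2*o*(6 + z) - o)) = (2 + z)*(o + (-o + 2*o*(6 + z))) = (2 + z)*(2*o*(6 + z)) = 2*o*(2 + z)*(6 + z))
r(Z, S) = S (r(Z, S) = S + 0*(2*((Z + S) + S)*(12 + S**2 + 8*S)) = S + 0*(2*((S + Z) + S)*(12 + S**2 + 8*S)) = S + 0*(2*(Z + 2*S)*(12 + S**2 + 8*S)) = S + 0 = S)
-42992 + r(-223, 8) = -42992 + 8 = -42984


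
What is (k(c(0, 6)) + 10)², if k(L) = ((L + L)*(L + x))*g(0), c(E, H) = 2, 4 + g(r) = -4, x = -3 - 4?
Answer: 28900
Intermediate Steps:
x = -7
g(r) = -8 (g(r) = -4 - 4 = -8)
k(L) = -16*L*(-7 + L) (k(L) = ((L + L)*(L - 7))*(-8) = ((2*L)*(-7 + L))*(-8) = (2*L*(-7 + L))*(-8) = -16*L*(-7 + L))
(k(c(0, 6)) + 10)² = (16*2*(7 - 1*2) + 10)² = (16*2*(7 - 2) + 10)² = (16*2*5 + 10)² = (160 + 10)² = 170² = 28900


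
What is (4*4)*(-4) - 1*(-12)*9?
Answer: 44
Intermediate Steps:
(4*4)*(-4) - 1*(-12)*9 = 16*(-4) + 12*9 = -64 + 108 = 44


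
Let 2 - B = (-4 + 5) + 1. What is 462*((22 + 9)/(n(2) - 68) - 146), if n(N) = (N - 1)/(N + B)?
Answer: -3044888/45 ≈ -67664.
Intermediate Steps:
B = 0 (B = 2 - ((-4 + 5) + 1) = 2 - (1 + 1) = 2 - 1*2 = 2 - 2 = 0)
n(N) = (-1 + N)/N (n(N) = (N - 1)/(N + 0) = (-1 + N)/N)
462*((22 + 9)/(n(2) - 68) - 146) = 462*((22 + 9)/((-1 + 2)/2 - 68) - 146) = 462*(31/((½)*1 - 68) - 146) = 462*(31/(½ - 68) - 146) = 462*(31/(-135/2) - 146) = 462*(31*(-2/135) - 146) = 462*(-62/135 - 146) = 462*(-19772/135) = -3044888/45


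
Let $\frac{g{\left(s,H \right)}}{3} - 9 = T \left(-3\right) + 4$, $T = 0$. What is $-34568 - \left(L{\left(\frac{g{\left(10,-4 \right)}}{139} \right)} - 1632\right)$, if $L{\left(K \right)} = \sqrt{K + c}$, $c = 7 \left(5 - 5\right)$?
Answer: $-32936 - \frac{\sqrt{5421}}{139} \approx -32937.0$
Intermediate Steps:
$c = 0$ ($c = 7 \cdot 0 = 0$)
$g{\left(s,H \right)} = 39$ ($g{\left(s,H \right)} = 27 + 3 \left(0 \left(-3\right) + 4\right) = 27 + 3 \left(0 + 4\right) = 27 + 3 \cdot 4 = 27 + 12 = 39$)
$L{\left(K \right)} = \sqrt{K}$ ($L{\left(K \right)} = \sqrt{K + 0} = \sqrt{K}$)
$-34568 - \left(L{\left(\frac{g{\left(10,-4 \right)}}{139} \right)} - 1632\right) = -34568 - \left(\sqrt{\frac{39}{139}} - 1632\right) = -34568 - \left(\frac{\sqrt{5421}}{139} - 1632\right) = -34568 - \left(-1632 + \frac{\sqrt{5421}}{139}\right) = -34568 + \left(1632 - \frac{\sqrt{5421}}{139}\right) = -32936 - \frac{\sqrt{5421}}{139}$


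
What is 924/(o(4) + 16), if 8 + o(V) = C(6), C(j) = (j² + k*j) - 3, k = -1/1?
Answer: 132/5 ≈ 26.400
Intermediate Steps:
k = -1 (k = -1*1 = -1)
C(j) = -3 + j² - j (C(j) = (j² - j) - 3 = -3 + j² - j)
o(V) = 19 (o(V) = -8 + (-3 + 6² - 1*6) = -8 + (-3 + 36 - 6) = -8 + 27 = 19)
924/(o(4) + 16) = 924/(19 + 16) = 924/35 = (1/35)*924 = 132/5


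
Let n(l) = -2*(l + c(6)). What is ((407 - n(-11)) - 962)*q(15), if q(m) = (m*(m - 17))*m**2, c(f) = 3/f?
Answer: 3888000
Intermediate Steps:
q(m) = m**3*(-17 + m) (q(m) = (m*(-17 + m))*m**2 = m**3*(-17 + m))
n(l) = -1 - 2*l (n(l) = -2*(l + 3/6) = -2*(l + 3*(1/6)) = -2*(l + 1/2) = -2*(1/2 + l) = -1 - 2*l)
((407 - n(-11)) - 962)*q(15) = ((407 - (-1 - 2*(-11))) - 962)*(15**3*(-17 + 15)) = ((407 - (-1 + 22)) - 962)*(3375*(-2)) = ((407 - 1*21) - 962)*(-6750) = ((407 - 21) - 962)*(-6750) = (386 - 962)*(-6750) = -576*(-6750) = 3888000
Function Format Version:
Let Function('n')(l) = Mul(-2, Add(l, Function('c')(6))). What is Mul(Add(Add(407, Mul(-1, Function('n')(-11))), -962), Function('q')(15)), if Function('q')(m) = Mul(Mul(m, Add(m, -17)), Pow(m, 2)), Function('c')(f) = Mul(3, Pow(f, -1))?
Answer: 3888000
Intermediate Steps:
Function('q')(m) = Mul(Pow(m, 3), Add(-17, m)) (Function('q')(m) = Mul(Mul(m, Add(-17, m)), Pow(m, 2)) = Mul(Pow(m, 3), Add(-17, m)))
Function('n')(l) = Add(-1, Mul(-2, l)) (Function('n')(l) = Mul(-2, Add(l, Mul(3, Pow(6, -1)))) = Mul(-2, Add(l, Mul(3, Rational(1, 6)))) = Mul(-2, Add(l, Rational(1, 2))) = Mul(-2, Add(Rational(1, 2), l)) = Add(-1, Mul(-2, l)))
Mul(Add(Add(407, Mul(-1, Function('n')(-11))), -962), Function('q')(15)) = Mul(Add(Add(407, Mul(-1, Add(-1, Mul(-2, -11)))), -962), Mul(Pow(15, 3), Add(-17, 15))) = Mul(Add(Add(407, Mul(-1, Add(-1, 22))), -962), Mul(3375, -2)) = Mul(Add(Add(407, Mul(-1, 21)), -962), -6750) = Mul(Add(Add(407, -21), -962), -6750) = Mul(Add(386, -962), -6750) = Mul(-576, -6750) = 3888000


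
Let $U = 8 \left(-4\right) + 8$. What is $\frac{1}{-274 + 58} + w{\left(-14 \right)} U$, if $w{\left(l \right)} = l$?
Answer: $\frac{72575}{216} \approx 336.0$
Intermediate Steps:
$U = -24$ ($U = -32 + 8 = -24$)
$\frac{1}{-274 + 58} + w{\left(-14 \right)} U = \frac{1}{-274 + 58} - -336 = \frac{1}{-216} + 336 = - \frac{1}{216} + 336 = \frac{72575}{216}$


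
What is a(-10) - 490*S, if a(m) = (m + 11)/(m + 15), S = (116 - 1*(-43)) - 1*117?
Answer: -102899/5 ≈ -20580.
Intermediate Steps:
S = 42 (S = (116 + 43) - 117 = 159 - 117 = 42)
a(m) = (11 + m)/(15 + m)
a(-10) - 490*S = (11 - 10)/(15 - 10) - 490*42 = 1/5 - 20580 = (⅕)*1 - 20580 = ⅕ - 20580 = -102899/5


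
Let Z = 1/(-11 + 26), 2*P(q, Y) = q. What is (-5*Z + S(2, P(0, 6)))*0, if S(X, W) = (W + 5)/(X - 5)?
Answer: 0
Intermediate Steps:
P(q, Y) = q/2
Z = 1/15 ≈ 0.066667
S(X, W) = (5 + W)/(-5 + X)
(-5*Z + S(2, P(0, 6)))*0 = (-5*1/15 + (5 + (1/2)*0)/(-5 + 2))*0 = (-1/3 + (5 + 0)/(-3))*0 = (-1/3 - 1/3*5)*0 = (-1/3 - 5/3)*0 = -2*0 = 0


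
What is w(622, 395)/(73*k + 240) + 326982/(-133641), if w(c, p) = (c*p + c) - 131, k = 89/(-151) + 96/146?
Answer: 1651928579003/1647838077 ≈ 1002.5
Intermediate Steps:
k = 751/11023 (k = 89*(-1/151) + 96*(1/146) = -89/151 + 48/73 = 751/11023 ≈ 0.068130)
w(c, p) = -131 + c + c*p (w(c, p) = (c + c*p) - 131 = -131 + c + c*p)
w(622, 395)/(73*k + 240) + 326982/(-133641) = (-131 + 622 + 622*395)/(73*(751/11023) + 240) + 326982/(-133641) = (-131 + 622 + 245690)/(751/151 + 240) + 326982*(-1/133641) = 246181/(36991/151) - 108994/44547 = 246181*(151/36991) - 108994/44547 = 37173331/36991 - 108994/44547 = 1651928579003/1647838077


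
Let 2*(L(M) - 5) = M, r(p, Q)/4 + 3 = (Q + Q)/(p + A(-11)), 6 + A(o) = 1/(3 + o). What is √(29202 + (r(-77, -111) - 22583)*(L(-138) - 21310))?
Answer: 26*√315802554235/665 ≈ 21972.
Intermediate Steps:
A(o) = -6 + 1/(3 + o)
r(p, Q) = -12 + 8*Q/(-49/8 + p) (r(p, Q) = -12 + 4*((Q + Q)/(p + (-17 - 6*(-11))/(3 - 11))) = -12 + 4*((2*Q)/(p + (-17 + 66)/(-8))) = -12 + 4*((2*Q)/(p - ⅛*49)) = -12 + 4*((2*Q)/(p - 49/8)) = -12 + 4*((2*Q)/(-49/8 + p)) = -12 + 4*(2*Q/(-49/8 + p)) = -12 + 8*Q/(-49/8 + p))
L(M) = 5 + M/2
√(29202 + (r(-77, -111) - 22583)*(L(-138) - 21310)) = √(29202 + (4*(147 - 24*(-77) + 16*(-111))/(-49 + 8*(-77)) - 22583)*((5 + (½)*(-138)) - 21310)) = √(29202 + (4*(147 + 1848 - 1776)/(-49 - 616) - 22583)*((5 - 69) - 21310)) = √(29202 + (4*219/(-665) - 22583)*(-64 - 21310)) = √(29202 + (4*(-1/665)*219 - 22583)*(-21374)) = √(29202 + (-876/665 - 22583)*(-21374)) = √(29202 - 15018571/665*(-21374)) = √(29202 + 321006936554/665) = √(321026355884/665) = 26*√315802554235/665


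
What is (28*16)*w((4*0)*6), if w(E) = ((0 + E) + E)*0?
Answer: 0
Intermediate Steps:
w(E) = 0 (w(E) = (E + E)*0 = (2*E)*0 = 0)
(28*16)*w((4*0)*6) = (28*16)*0 = 448*0 = 0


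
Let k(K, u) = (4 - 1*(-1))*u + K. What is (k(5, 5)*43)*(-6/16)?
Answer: -1935/4 ≈ -483.75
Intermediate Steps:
k(K, u) = K + 5*u (k(K, u) = (4 + 1)*u + K = 5*u + K = K + 5*u)
(k(5, 5)*43)*(-6/16) = ((5 + 5*5)*43)*(-6/16) = ((5 + 25)*43)*(-6*1/16) = (30*43)*(-3/8) = 1290*(-3/8) = -1935/4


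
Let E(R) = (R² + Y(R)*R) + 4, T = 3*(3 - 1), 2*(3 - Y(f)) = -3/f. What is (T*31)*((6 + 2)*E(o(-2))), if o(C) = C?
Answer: 5208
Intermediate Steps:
Y(f) = 3 + 3/(2*f) (Y(f) = 3 - (-3)/(2*f) = 3 + 3/(2*f))
T = 6 (T = 3*2 = 6)
E(R) = 4 + R² + R*(3 + 3/(2*R)) (E(R) = (R² + (3 + 3/(2*R))*R) + 4 = (R² + R*(3 + 3/(2*R))) + 4 = 4 + R² + R*(3 + 3/(2*R)))
(T*31)*((6 + 2)*E(o(-2))) = (6*31)*((6 + 2)*(11/2 + (-2)² + 3*(-2))) = 186*(8*(11/2 + 4 - 6)) = 186*(8*(7/2)) = 186*28 = 5208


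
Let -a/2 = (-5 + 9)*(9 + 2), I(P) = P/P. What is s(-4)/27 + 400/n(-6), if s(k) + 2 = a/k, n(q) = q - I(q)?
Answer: -10660/189 ≈ -56.402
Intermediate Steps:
I(P) = 1
n(q) = -1 + q (n(q) = q - 1*1 = q - 1 = -1 + q)
a = -88 (a = -2*(-5 + 9)*(9 + 2) = -8*11 = -2*44 = -88)
s(k) = -2 - 88/k
s(-4)/27 + 400/n(-6) = (-2 - 88/(-4))/27 + 400/(-1 - 6) = (-2 - 88*(-¼))*(1/27) + 400/(-7) = (-2 + 22)*(1/27) + 400*(-⅐) = 20*(1/27) - 400/7 = 20/27 - 400/7 = -10660/189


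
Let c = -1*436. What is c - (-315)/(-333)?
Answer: -16167/37 ≈ -436.95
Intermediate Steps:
c = -436
c - (-315)/(-333) = -436 - (-315)/(-333) = -436 - (-315)*(-1)/333 = -436 - 1*35/37 = -436 - 35/37 = -16167/37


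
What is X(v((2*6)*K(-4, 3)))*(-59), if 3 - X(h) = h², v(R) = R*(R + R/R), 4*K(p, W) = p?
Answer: 1027839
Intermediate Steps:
K(p, W) = p/4
v(R) = R*(1 + R) (v(R) = R*(R + 1) = R*(1 + R))
X(h) = 3 - h²
X(v((2*6)*K(-4, 3)))*(-59) = (3 - (((2*6)*((¼)*(-4)))*(1 + (2*6)*((¼)*(-4))))²)*(-59) = (3 - ((12*(-1))*(1 + 12*(-1)))²)*(-59) = (3 - (-12*(1 - 12))²)*(-59) = (3 - (-12*(-11))²)*(-59) = (3 - 1*132²)*(-59) = (3 - 1*17424)*(-59) = (3 - 17424)*(-59) = -17421*(-59) = 1027839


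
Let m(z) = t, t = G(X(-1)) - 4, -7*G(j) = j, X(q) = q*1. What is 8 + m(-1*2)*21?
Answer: -73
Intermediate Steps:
X(q) = q
G(j) = -j/7
t = -27/7 (t = -⅐*(-1) - 4 = ⅐ - 4 = -27/7 ≈ -3.8571)
m(z) = -27/7
8 + m(-1*2)*21 = 8 - 27/7*21 = 8 - 81 = -73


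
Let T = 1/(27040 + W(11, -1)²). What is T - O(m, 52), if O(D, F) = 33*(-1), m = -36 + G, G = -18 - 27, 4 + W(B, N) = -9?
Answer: 897898/27209 ≈ 33.000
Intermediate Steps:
W(B, N) = -13 (W(B, N) = -4 - 9 = -13)
G = -45
m = -81 (m = -36 - 45 = -81)
O(D, F) = -33
T = 1/27209 (T = 1/(27040 + (-13)²) = 1/(27040 + 169) = 1/27209 ≈ 3.6753e-5)
T - O(m, 52) = 1/27209 - 1*(-33) = 1/27209 + 33 = 897898/27209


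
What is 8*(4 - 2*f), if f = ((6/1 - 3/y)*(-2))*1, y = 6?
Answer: 208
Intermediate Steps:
f = -11 (f = ((6/1 - 3/6)*(-2))*1 = ((6*1 - 3*⅙)*(-2))*1 = ((6 - ½)*(-2))*1 = ((11/2)*(-2))*1 = -11*1 = -11)
8*(4 - 2*f) = 8*(4 - 2*(-11)) = 8*(4 + 22) = 8*26 = 208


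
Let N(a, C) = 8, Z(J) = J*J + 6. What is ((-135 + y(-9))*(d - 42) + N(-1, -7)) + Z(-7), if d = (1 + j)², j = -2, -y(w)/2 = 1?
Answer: 5680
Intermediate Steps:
y(w) = -2 (y(w) = -2*1 = -2)
Z(J) = 6 + J² (Z(J) = J² + 6 = 6 + J²)
d = 1 (d = (1 - 2)² = (-1)² = 1)
((-135 + y(-9))*(d - 42) + N(-1, -7)) + Z(-7) = ((-135 - 2)*(1 - 42) + 8) + (6 + (-7)²) = (-137*(-41) + 8) + (6 + 49) = (5617 + 8) + 55 = 5625 + 55 = 5680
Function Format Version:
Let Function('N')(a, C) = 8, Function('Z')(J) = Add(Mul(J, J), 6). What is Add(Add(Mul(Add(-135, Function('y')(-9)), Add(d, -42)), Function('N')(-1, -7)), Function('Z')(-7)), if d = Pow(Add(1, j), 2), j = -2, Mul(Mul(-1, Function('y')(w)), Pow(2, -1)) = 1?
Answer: 5680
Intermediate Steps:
Function('y')(w) = -2 (Function('y')(w) = Mul(-2, 1) = -2)
Function('Z')(J) = Add(6, Pow(J, 2)) (Function('Z')(J) = Add(Pow(J, 2), 6) = Add(6, Pow(J, 2)))
d = 1 (d = Pow(Add(1, -2), 2) = Pow(-1, 2) = 1)
Add(Add(Mul(Add(-135, Function('y')(-9)), Add(d, -42)), Function('N')(-1, -7)), Function('Z')(-7)) = Add(Add(Mul(Add(-135, -2), Add(1, -42)), 8), Add(6, Pow(-7, 2))) = Add(Add(Mul(-137, -41), 8), Add(6, 49)) = Add(Add(5617, 8), 55) = Add(5625, 55) = 5680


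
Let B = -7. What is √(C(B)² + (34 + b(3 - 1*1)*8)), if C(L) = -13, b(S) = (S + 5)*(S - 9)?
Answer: 3*I*√21 ≈ 13.748*I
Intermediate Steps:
b(S) = (-9 + S)*(5 + S) (b(S) = (5 + S)*(-9 + S) = (-9 + S)*(5 + S))
√(C(B)² + (34 + b(3 - 1*1)*8)) = √((-13)² + (34 + (-45 + (3 - 1*1)² - 4*(3 - 1*1))*8)) = √(169 + (34 + (-45 + (3 - 1)² - 4*(3 - 1))*8)) = √(169 + (34 + (-45 + 2² - 4*2)*8)) = √(169 + (34 + (-45 + 4 - 8)*8)) = √(169 + (34 - 49*8)) = √(169 + (34 - 392)) = √(169 - 358) = √(-189) = 3*I*√21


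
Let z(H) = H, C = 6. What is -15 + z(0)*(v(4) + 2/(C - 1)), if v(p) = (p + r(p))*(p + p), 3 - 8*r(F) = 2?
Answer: -15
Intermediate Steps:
r(F) = ⅛ (r(F) = 3/8 - ⅛*2 = 3/8 - ¼ = ⅛)
v(p) = 2*p*(⅛ + p) (v(p) = (p + ⅛)*(p + p) = (⅛ + p)*(2*p) = 2*p*(⅛ + p))
-15 + z(0)*(v(4) + 2/(C - 1)) = -15 + 0*((¼)*4*(1 + 8*4) + 2/(6 - 1)) = -15 + 0*((¼)*4*(1 + 32) + 2/5) = -15 + 0*((¼)*4*33 + 2*(⅕)) = -15 + 0*(33 + ⅖) = -15 + 0*(167/5) = -15 + 0 = -15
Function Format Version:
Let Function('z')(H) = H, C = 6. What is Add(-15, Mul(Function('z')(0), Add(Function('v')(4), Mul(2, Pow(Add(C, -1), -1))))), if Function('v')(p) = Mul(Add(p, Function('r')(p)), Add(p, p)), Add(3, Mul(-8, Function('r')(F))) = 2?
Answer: -15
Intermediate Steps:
Function('r')(F) = Rational(1, 8) (Function('r')(F) = Add(Rational(3, 8), Mul(Rational(-1, 8), 2)) = Add(Rational(3, 8), Rational(-1, 4)) = Rational(1, 8))
Function('v')(p) = Mul(2, p, Add(Rational(1, 8), p)) (Function('v')(p) = Mul(Add(p, Rational(1, 8)), Add(p, p)) = Mul(Add(Rational(1, 8), p), Mul(2, p)) = Mul(2, p, Add(Rational(1, 8), p)))
Add(-15, Mul(Function('z')(0), Add(Function('v')(4), Mul(2, Pow(Add(C, -1), -1))))) = Add(-15, Mul(0, Add(Mul(Rational(1, 4), 4, Add(1, Mul(8, 4))), Mul(2, Pow(Add(6, -1), -1))))) = Add(-15, Mul(0, Add(Mul(Rational(1, 4), 4, Add(1, 32)), Mul(2, Pow(5, -1))))) = Add(-15, Mul(0, Add(Mul(Rational(1, 4), 4, 33), Mul(2, Rational(1, 5))))) = Add(-15, Mul(0, Add(33, Rational(2, 5)))) = Add(-15, Mul(0, Rational(167, 5))) = Add(-15, 0) = -15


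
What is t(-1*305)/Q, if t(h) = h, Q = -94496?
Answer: 305/94496 ≈ 0.0032277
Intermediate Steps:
t(-1*305)/Q = -1*305/(-94496) = -305*(-1/94496) = 305/94496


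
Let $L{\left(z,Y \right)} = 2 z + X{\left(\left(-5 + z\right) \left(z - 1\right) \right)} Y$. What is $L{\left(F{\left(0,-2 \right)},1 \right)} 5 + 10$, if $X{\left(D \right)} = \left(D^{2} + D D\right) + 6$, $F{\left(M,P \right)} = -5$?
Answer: $35990$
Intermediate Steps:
$X{\left(D \right)} = 6 + 2 D^{2}$ ($X{\left(D \right)} = \left(D^{2} + D^{2}\right) + 6 = 2 D^{2} + 6 = 6 + 2 D^{2}$)
$L{\left(z,Y \right)} = 2 z + Y \left(6 + 2 \left(-1 + z\right)^{2} \left(-5 + z\right)^{2}\right)$ ($L{\left(z,Y \right)} = 2 z + \left(6 + 2 \left(\left(-5 + z\right) \left(z - 1\right)\right)^{2}\right) Y = 2 z + \left(6 + 2 \left(\left(-5 + z\right) \left(-1 + z\right)\right)^{2}\right) Y = 2 z + \left(6 + 2 \left(\left(-1 + z\right) \left(-5 + z\right)\right)^{2}\right) Y = 2 z + \left(6 + 2 \left(-1 + z\right)^{2} \left(-5 + z\right)^{2}\right) Y = 2 z + Y \left(6 + 2 \left(-1 + z\right)^{2} \left(-5 + z\right)^{2}\right)$)
$L{\left(F{\left(0,-2 \right)},1 \right)} 5 + 10 = \left(2 \left(-5\right) + 2 \cdot 1 \left(3 + \left(5 + \left(-5\right)^{2} - -30\right)^{2}\right)\right) 5 + 10 = \left(-10 + 2 \cdot 1 \left(3 + \left(5 + 25 + 30\right)^{2}\right)\right) 5 + 10 = \left(-10 + 2 \cdot 1 \left(3 + 60^{2}\right)\right) 5 + 10 = \left(-10 + 2 \cdot 1 \left(3 + 3600\right)\right) 5 + 10 = \left(-10 + 2 \cdot 1 \cdot 3603\right) 5 + 10 = \left(-10 + 7206\right) 5 + 10 = 7196 \cdot 5 + 10 = 35980 + 10 = 35990$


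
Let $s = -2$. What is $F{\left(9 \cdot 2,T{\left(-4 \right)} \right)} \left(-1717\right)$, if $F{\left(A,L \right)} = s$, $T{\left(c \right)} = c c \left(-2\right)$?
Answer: $3434$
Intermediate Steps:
$T{\left(c \right)} = - 2 c^{2}$ ($T{\left(c \right)} = c \left(- 2 c\right) = - 2 c^{2}$)
$F{\left(A,L \right)} = -2$
$F{\left(9 \cdot 2,T{\left(-4 \right)} \right)} \left(-1717\right) = \left(-2\right) \left(-1717\right) = 3434$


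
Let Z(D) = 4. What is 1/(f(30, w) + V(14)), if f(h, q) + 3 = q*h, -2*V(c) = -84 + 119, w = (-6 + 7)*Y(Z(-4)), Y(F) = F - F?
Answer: -2/41 ≈ -0.048781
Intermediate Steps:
Y(F) = 0
w = 0 (w = (-6 + 7)*0 = 1*0 = 0)
V(c) = -35/2 (V(c) = -(-84 + 119)/2 = -½*35 = -35/2)
f(h, q) = -3 + h*q (f(h, q) = -3 + q*h = -3 + h*q)
1/(f(30, w) + V(14)) = 1/((-3 + 30*0) - 35/2) = 1/((-3 + 0) - 35/2) = 1/(-3 - 35/2) = 1/(-41/2) = -2/41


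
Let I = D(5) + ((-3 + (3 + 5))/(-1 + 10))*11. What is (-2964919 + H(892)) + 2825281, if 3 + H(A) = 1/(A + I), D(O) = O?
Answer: -1135002039/8128 ≈ -1.3964e+5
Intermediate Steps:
I = 100/9 (I = 5 + ((-3 + (3 + 5))/(-1 + 10))*11 = 5 + ((-3 + 8)/9)*11 = 5 + (5*(1/9))*11 = 5 + (5/9)*11 = 5 + 55/9 = 100/9 ≈ 11.111)
H(A) = -3 + 1/(100/9 + A) (H(A) = -3 + 1/(A + 100/9) = -3 + 1/(100/9 + A))
(-2964919 + H(892)) + 2825281 = (-2964919 + 3*(-97 - 9*892)/(100 + 9*892)) + 2825281 = (-2964919 + 3*(-97 - 8028)/(100 + 8028)) + 2825281 = (-2964919 + 3*(-8125)/8128) + 2825281 = (-2964919 + 3*(1/8128)*(-8125)) + 2825281 = (-2964919 - 24375/8128) + 2825281 = -24098886007/8128 + 2825281 = -1135002039/8128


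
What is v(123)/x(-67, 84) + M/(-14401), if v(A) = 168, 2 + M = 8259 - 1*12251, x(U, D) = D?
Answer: 32796/14401 ≈ 2.2773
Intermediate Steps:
M = -3994 (M = -2 + (8259 - 1*12251) = -2 + (8259 - 12251) = -2 - 3992 = -3994)
v(123)/x(-67, 84) + M/(-14401) = 168/84 - 3994/(-14401) = 168*(1/84) - 3994*(-1/14401) = 2 + 3994/14401 = 32796/14401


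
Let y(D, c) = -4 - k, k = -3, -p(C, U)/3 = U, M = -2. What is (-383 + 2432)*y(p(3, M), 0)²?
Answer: 2049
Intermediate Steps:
p(C, U) = -3*U
y(D, c) = -1 (y(D, c) = -4 - 1*(-3) = -4 + 3 = -1)
(-383 + 2432)*y(p(3, M), 0)² = (-383 + 2432)*(-1)² = 2049*1 = 2049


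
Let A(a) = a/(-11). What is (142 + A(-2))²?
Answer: 2446096/121 ≈ 20216.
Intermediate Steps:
A(a) = -a/11 (A(a) = a*(-1/11) = -a/11)
(142 + A(-2))² = (142 - 1/11*(-2))² = (142 + 2/11)² = (1564/11)² = 2446096/121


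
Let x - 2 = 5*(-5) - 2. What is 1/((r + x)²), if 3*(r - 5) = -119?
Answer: 9/32041 ≈ 0.00028089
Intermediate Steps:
r = -104/3 (r = 5 + (⅓)*(-119) = 5 - 119/3 = -104/3 ≈ -34.667)
x = -25 (x = 2 + (5*(-5) - 2) = 2 + (-25 - 2) = 2 - 27 = -25)
1/((r + x)²) = 1/((-104/3 - 25)²) = 1/((-179/3)²) = 1/(32041/9) = 9/32041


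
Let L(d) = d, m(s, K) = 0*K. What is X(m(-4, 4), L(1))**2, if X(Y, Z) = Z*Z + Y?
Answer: 1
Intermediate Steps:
m(s, K) = 0
X(Y, Z) = Y + Z**2 (X(Y, Z) = Z**2 + Y = Y + Z**2)
X(m(-4, 4), L(1))**2 = (0 + 1**2)**2 = (0 + 1)**2 = 1**2 = 1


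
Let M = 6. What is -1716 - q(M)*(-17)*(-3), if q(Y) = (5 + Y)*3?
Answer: -3399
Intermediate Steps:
q(Y) = 15 + 3*Y
-1716 - q(M)*(-17)*(-3) = -1716 - (15 + 3*6)*(-17)*(-3) = -1716 - (15 + 18)*(-17)*(-3) = -1716 - 33*(-17)*(-3) = -1716 - (-561)*(-3) = -1716 - 1*1683 = -1716 - 1683 = -3399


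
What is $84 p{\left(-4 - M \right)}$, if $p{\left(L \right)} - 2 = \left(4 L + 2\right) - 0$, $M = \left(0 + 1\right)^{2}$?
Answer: $-1344$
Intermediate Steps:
$M = 1$ ($M = 1^{2} = 1$)
$p{\left(L \right)} = 4 + 4 L$ ($p{\left(L \right)} = 2 + \left(\left(4 L + 2\right) - 0\right) = 2 + \left(\left(2 + 4 L\right) + 0\right) = 2 + \left(2 + 4 L\right) = 4 + 4 L$)
$84 p{\left(-4 - M \right)} = 84 \left(4 + 4 \left(-4 - 1\right)\right) = 84 \left(4 + 4 \left(-5\right)\right) = 84 \left(4 - 20\right) = 84 \left(-16\right) = -1344$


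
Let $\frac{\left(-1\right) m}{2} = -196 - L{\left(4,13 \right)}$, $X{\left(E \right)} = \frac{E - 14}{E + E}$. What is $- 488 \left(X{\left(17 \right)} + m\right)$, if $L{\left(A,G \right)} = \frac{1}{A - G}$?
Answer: $- \frac{29258284}{153} \approx -1.9123 \cdot 10^{5}$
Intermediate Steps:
$X{\left(E \right)} = \frac{-14 + E}{2 E}$
$m = \frac{3526}{9}$ ($m = - 2 \left(-196 - \frac{1}{4 - 13}\right) = - 2 \left(-196 - \frac{1}{-9}\right) = - 2 \left(-196 - - \frac{1}{9}\right) = - 2 \left(-196 + \frac{1}{9}\right) = \left(-2\right) \left(- \frac{1763}{9}\right) = \frac{3526}{9} \approx 391.78$)
$- 488 \left(X{\left(17 \right)} + m\right) = - 488 \left(\frac{-14 + 17}{2 \cdot 17} + \frac{3526}{9}\right) = - 488 \left(\frac{1}{2} \cdot \frac{1}{17} \cdot 3 + \frac{3526}{9}\right) = - 488 \left(\frac{3}{34} + \frac{3526}{9}\right) = \left(-488\right) \frac{119911}{306} = - \frac{29258284}{153}$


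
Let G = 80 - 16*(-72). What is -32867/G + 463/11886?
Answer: -3980477/149424 ≈ -26.639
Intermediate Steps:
G = 1232 (G = 80 + 1152 = 1232)
-32867/G + 463/11886 = -32867/1232 + 463/11886 = -3980477/149424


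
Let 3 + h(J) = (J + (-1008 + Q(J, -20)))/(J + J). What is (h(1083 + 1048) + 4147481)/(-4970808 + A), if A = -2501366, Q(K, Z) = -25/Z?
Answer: -70706209441/127385622352 ≈ -0.55506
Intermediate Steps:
h(J) = -3 + (-4027/4 + J)/(2*J) (h(J) = -3 + (J + (-1008 - 25/(-20)))/(J + J) = -3 + (J + (-1008 - 25*(-1/20)))/((2*J)) = -3 + (J + (-1008 + 5/4))*(1/(2*J)) = -3 + (J - 4027/4)*(1/(2*J)) = -3 + (-4027/4 + J)*(1/(2*J)) = -3 + (-4027/4 + J)/(2*J))
(h(1083 + 1048) + 4147481)/(-4970808 + A) = ((-4027 - 20*(1083 + 1048))/(8*(1083 + 1048)) + 4147481)/(-4970808 - 2501366) = ((1/8)*(-4027 - 20*2131)/2131 + 4147481)/(-7472174) = ((1/8)*(1/2131)*(-4027 - 42620) + 4147481)*(-1/7472174) = ((1/8)*(1/2131)*(-46647) + 4147481)*(-1/7472174) = (-46647/17048 + 4147481)*(-1/7472174) = (70706209441/17048)*(-1/7472174) = -70706209441/127385622352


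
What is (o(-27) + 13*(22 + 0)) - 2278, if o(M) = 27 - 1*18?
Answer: -1983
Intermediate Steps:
o(M) = 9 (o(M) = 27 - 18 = 9)
(o(-27) + 13*(22 + 0)) - 2278 = (9 + 13*(22 + 0)) - 2278 = (9 + 13*22) - 2278 = (9 + 286) - 2278 = 295 - 2278 = -1983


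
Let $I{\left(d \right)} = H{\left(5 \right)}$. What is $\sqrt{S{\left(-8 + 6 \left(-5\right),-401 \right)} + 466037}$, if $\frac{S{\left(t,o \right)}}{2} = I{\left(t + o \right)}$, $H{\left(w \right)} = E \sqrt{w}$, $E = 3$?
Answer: $\sqrt{466037 + 6 \sqrt{5}} \approx 682.68$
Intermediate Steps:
$H{\left(w \right)} = 3 \sqrt{w}$
$I{\left(d \right)} = 3 \sqrt{5}$
$S{\left(t,o \right)} = 6 \sqrt{5}$ ($S{\left(t,o \right)} = 2 \cdot 3 \sqrt{5} = 6 \sqrt{5}$)
$\sqrt{S{\left(-8 + 6 \left(-5\right),-401 \right)} + 466037} = \sqrt{6 \sqrt{5} + 466037} = \sqrt{466037 + 6 \sqrt{5}}$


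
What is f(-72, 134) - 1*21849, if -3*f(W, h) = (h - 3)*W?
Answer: -18705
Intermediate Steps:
f(W, h) = -W*(-3 + h)/3 (f(W, h) = -(h - 3)*W/3 = -(-3 + h)*W/3 = -W*(-3 + h)/3)
f(-72, 134) - 1*21849 = (⅓)*(-72)*(3 - 1*134) - 1*21849 = (⅓)*(-72)*(3 - 134) - 21849 = (⅓)*(-72)*(-131) - 21849 = 3144 - 21849 = -18705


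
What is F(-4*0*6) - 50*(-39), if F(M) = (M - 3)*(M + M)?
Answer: 1950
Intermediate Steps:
F(M) = 2*M*(-3 + M) (F(M) = (-3 + M)*(2*M) = 2*M*(-3 + M))
F(-4*0*6) - 50*(-39) = 2*(-4*0*6)*(-3 - 4*0*6) - 50*(-39) = 2*(0*6)*(-3 + 0*6) + 1950 = 2*0*(-3 + 0) + 1950 = 2*0*(-3) + 1950 = 0 + 1950 = 1950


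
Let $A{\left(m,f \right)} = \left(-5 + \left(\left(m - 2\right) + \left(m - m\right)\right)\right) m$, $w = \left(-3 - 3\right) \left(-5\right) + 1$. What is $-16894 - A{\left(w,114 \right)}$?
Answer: $-17638$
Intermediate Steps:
$w = 31$ ($w = \left(-6\right) \left(-5\right) + 1 = 30 + 1 = 31$)
$A{\left(m,f \right)} = m \left(-7 + m\right)$ ($A{\left(m,f \right)} = \left(-5 + \left(\left(-2 + m\right) + 0\right)\right) m = \left(-5 + \left(-2 + m\right)\right) m = \left(-7 + m\right) m = m \left(-7 + m\right)$)
$-16894 - A{\left(w,114 \right)} = -16894 - 31 \left(-7 + 31\right) = -16894 - 31 \cdot 24 = -16894 - 744 = -17638$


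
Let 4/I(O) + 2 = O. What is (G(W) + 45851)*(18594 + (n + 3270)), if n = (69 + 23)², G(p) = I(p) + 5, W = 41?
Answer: 54238231264/39 ≈ 1.3907e+9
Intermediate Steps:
I(O) = 4/(-2 + O)
G(p) = 5 + 4/(-2 + p) (G(p) = 4/(-2 + p) + 5 = 5 + 4/(-2 + p))
n = 8464 (n = 92² = 8464)
(G(W) + 45851)*(18594 + (n + 3270)) = ((-6 + 5*41)/(-2 + 41) + 45851)*(18594 + (8464 + 3270)) = ((-6 + 205)/39 + 45851)*(18594 + 11734) = ((1/39)*199 + 45851)*30328 = (199/39 + 45851)*30328 = (1788388/39)*30328 = 54238231264/39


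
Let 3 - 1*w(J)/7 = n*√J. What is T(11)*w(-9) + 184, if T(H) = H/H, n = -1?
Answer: 205 + 21*I ≈ 205.0 + 21.0*I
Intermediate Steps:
T(H) = 1
w(J) = 21 + 7*√J (w(J) = 21 - (-7)*√J = 21 + 7*√J)
T(11)*w(-9) + 184 = 1*(21 + 7*√(-9)) + 184 = 1*(21 + 7*(3*I)) + 184 = 1*(21 + 21*I) + 184 = (21 + 21*I) + 184 = 205 + 21*I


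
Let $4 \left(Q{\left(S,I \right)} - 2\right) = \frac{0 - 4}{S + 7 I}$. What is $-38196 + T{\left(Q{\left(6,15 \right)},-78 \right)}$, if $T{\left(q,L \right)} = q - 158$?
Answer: $- \frac{4257073}{111} \approx -38352.0$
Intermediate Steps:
$Q{\left(S,I \right)} = 2 - \frac{1}{S + 7 I}$ ($Q{\left(S,I \right)} = 2 + \frac{\left(0 - 4\right) \frac{1}{S + 7 I}}{4} = 2 + \frac{\left(-4\right) \frac{1}{S + 7 I}}{4} = 2 - \frac{1}{S + 7 I}$)
$T{\left(q,L \right)} = -158 + q$
$-38196 + T{\left(Q{\left(6,15 \right)},-78 \right)} = -38196 - \left(158 - \frac{-1 + 2 \cdot 6 + 14 \cdot 15}{6 + 7 \cdot 15}\right) = -38196 - \left(158 - \frac{-1 + 12 + 210}{6 + 105}\right) = -38196 - \left(158 - \frac{1}{111} \cdot 221\right) = -38196 + \left(-158 + \frac{1}{111} \cdot 221\right) = -38196 + \left(-158 + \frac{221}{111}\right) = -38196 - \frac{17317}{111} = - \frac{4257073}{111}$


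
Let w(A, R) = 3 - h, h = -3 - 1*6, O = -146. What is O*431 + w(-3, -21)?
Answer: -62914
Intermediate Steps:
h = -9 (h = -3 - 6 = -9)
w(A, R) = 12 (w(A, R) = 3 - 1*(-9) = 3 + 9 = 12)
O*431 + w(-3, -21) = -146*431 + 12 = -62926 + 12 = -62914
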